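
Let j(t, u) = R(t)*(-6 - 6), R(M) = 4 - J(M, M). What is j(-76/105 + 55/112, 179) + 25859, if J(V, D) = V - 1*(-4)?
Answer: 3619869/140 ≈ 25856.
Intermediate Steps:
J(V, D) = 4 + V (J(V, D) = V + 4 = 4 + V)
R(M) = -M (R(M) = 4 - (4 + M) = 4 + (-4 - M) = -M)
j(t, u) = 12*t (j(t, u) = (-t)*(-6 - 6) = -t*(-12) = 12*t)
j(-76/105 + 55/112, 179) + 25859 = 12*(-76/105 + 55/112) + 25859 = 12*(-391/1680) + 25859 = -391/140 + 25859 = 3619869/140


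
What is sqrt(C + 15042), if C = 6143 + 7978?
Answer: sqrt(29163) ≈ 170.77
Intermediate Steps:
C = 14121
sqrt(C + 15042) = sqrt(14121 + 15042) = sqrt(29163)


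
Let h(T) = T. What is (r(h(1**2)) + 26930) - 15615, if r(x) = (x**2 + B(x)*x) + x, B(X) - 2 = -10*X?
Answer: 11309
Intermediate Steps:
B(X) = 2 - 10*X
r(x) = x + x**2 + x*(2 - 10*x) (r(x) = (x**2 + (2 - 10*x)*x) + x = (x**2 + x*(2 - 10*x)) + x = x + x**2 + x*(2 - 10*x))
(r(h(1**2)) + 26930) - 15615 = (3*1**2*(1 - 3*1**2) + 26930) - 15615 = (3*1*(1 - 3*1) + 26930) - 15615 = (3*1*(1 - 3) + 26930) - 15615 = (3*1*(-2) + 26930) - 15615 = (-6 + 26930) - 15615 = 26924 - 15615 = 11309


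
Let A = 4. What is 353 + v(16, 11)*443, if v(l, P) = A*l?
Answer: 28705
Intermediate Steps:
v(l, P) = 4*l
353 + v(16, 11)*443 = 353 + (4*16)*443 = 353 + 64*443 = 353 + 28352 = 28705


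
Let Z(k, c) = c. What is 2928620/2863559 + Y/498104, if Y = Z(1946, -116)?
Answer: 12572630721/12296122346 ≈ 1.0225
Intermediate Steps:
Y = -116
2928620/2863559 + Y/498104 = 2928620/2863559 - 116/498104 = 2928620*(1/2863559) - 116*1/498104 = 2928620/2863559 - 1/4294 = 12572630721/12296122346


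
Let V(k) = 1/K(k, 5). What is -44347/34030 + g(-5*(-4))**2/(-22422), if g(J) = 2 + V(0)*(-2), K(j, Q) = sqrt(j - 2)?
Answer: -497208247/381510330 - 2*I*sqrt(2)/11211 ≈ -1.3033 - 0.00025229*I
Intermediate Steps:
K(j, Q) = sqrt(-2 + j)
V(k) = 1/sqrt(-2 + k) (V(k) = 1/(sqrt(-2 + k)) = 1/sqrt(-2 + k))
g(J) = 2 + I*sqrt(2) (g(J) = 2 - 2/sqrt(-2 + 0) = 2 - 2/sqrt(-2) = 2 - I*sqrt(2)/2*(-2) = 2 + I*sqrt(2))
-44347/34030 + g(-5*(-4))**2/(-22422) = -44347/34030 + (2 + I*sqrt(2))**2/(-22422) = -44347*1/34030 + (2 + I*sqrt(2))**2*(-1/22422) = -44347/34030 - (2 + I*sqrt(2))**2/22422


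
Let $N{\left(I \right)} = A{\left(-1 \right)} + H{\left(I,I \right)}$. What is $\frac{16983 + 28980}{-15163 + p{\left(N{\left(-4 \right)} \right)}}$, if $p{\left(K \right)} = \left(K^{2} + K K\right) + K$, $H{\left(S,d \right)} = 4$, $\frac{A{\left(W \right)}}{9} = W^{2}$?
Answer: $- \frac{45963}{14812} \approx -3.1031$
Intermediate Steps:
$A{\left(W \right)} = 9 W^{2}$
$N{\left(I \right)} = 13$ ($N{\left(I \right)} = 9 \left(-1\right)^{2} + 4 = 9 \cdot 1 + 4 = 9 + 4 = 13$)
$p{\left(K \right)} = K + 2 K^{2}$ ($p{\left(K \right)} = \left(K^{2} + K^{2}\right) + K = 2 K^{2} + K = K + 2 K^{2}$)
$\frac{16983 + 28980}{-15163 + p{\left(N{\left(-4 \right)} \right)}} = \frac{16983 + 28980}{-15163 + 13 \left(1 + 2 \cdot 13\right)} = \frac{45963}{-15163 + 13 \left(1 + 26\right)} = \frac{45963}{-15163 + 13 \cdot 27} = \frac{45963}{-15163 + 351} = \frac{45963}{-14812} = 45963 \left(- \frac{1}{14812}\right) = - \frac{45963}{14812}$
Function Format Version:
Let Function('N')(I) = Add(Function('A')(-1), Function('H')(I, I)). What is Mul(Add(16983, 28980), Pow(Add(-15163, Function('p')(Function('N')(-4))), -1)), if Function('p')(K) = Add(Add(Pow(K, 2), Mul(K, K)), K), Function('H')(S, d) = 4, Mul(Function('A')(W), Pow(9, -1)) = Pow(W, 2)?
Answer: Rational(-45963, 14812) ≈ -3.1031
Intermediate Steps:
Function('A')(W) = Mul(9, Pow(W, 2))
Function('N')(I) = 13 (Function('N')(I) = Add(Mul(9, Pow(-1, 2)), 4) = Add(Mul(9, 1), 4) = Add(9, 4) = 13)
Function('p')(K) = Add(K, Mul(2, Pow(K, 2))) (Function('p')(K) = Add(Add(Pow(K, 2), Pow(K, 2)), K) = Add(Mul(2, Pow(K, 2)), K) = Add(K, Mul(2, Pow(K, 2))))
Mul(Add(16983, 28980), Pow(Add(-15163, Function('p')(Function('N')(-4))), -1)) = Mul(Add(16983, 28980), Pow(Add(-15163, Mul(13, Add(1, Mul(2, 13)))), -1)) = Mul(45963, Pow(Add(-15163, Mul(13, Add(1, 26))), -1)) = Mul(45963, Pow(Add(-15163, Mul(13, 27)), -1)) = Mul(45963, Pow(Add(-15163, 351), -1)) = Mul(45963, Pow(-14812, -1)) = Mul(45963, Rational(-1, 14812)) = Rational(-45963, 14812)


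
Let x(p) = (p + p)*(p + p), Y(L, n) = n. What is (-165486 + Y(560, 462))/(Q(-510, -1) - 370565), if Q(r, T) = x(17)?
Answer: 165024/369409 ≈ 0.44672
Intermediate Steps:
x(p) = 4*p**2 (x(p) = (2*p)*(2*p) = 4*p**2)
Q(r, T) = 1156 (Q(r, T) = 4*17**2 = 4*289 = 1156)
(-165486 + Y(560, 462))/(Q(-510, -1) - 370565) = (-165486 + 462)/(1156 - 370565) = -165024/(-369409) = -165024*(-1/369409) = 165024/369409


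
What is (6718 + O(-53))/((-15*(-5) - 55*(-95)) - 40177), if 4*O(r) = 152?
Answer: -6756/34877 ≈ -0.19371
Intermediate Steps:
O(r) = 38 (O(r) = (¼)*152 = 38)
(6718 + O(-53))/((-15*(-5) - 55*(-95)) - 40177) = (6718 + 38)/((-15*(-5) - 55*(-95)) - 40177) = 6756/((75 + 5225) - 40177) = 6756/(5300 - 40177) = 6756/(-34877) = 6756*(-1/34877) = -6756/34877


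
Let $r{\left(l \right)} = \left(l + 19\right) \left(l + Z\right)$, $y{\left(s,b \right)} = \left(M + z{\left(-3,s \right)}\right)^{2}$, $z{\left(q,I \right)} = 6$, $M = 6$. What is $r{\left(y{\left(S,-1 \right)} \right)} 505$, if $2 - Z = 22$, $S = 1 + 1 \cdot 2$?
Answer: $10207060$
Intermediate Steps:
$S = 3$ ($S = 1 + 2 = 3$)
$y{\left(s,b \right)} = 144$ ($y{\left(s,b \right)} = \left(6 + 6\right)^{2} = 12^{2} = 144$)
$Z = -20$ ($Z = 2 - 22 = -20$)
$r{\left(l \right)} = \left(-20 + l\right) \left(19 + l\right)$ ($r{\left(l \right)} = \left(l + 19\right) \left(l - 20\right) = \left(19 + l\right) \left(-20 + l\right) = \left(-20 + l\right) \left(19 + l\right)$)
$r{\left(y{\left(S,-1 \right)} \right)} 505 = \left(-380 + 144^{2} - 144\right) 505 = \left(-380 + 20736 - 144\right) 505 = 20212 \cdot 505 = 10207060$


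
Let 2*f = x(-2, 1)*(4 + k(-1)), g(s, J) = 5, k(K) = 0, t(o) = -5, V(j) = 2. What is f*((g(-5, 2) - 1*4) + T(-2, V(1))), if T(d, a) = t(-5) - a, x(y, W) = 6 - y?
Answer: -96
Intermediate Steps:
T(d, a) = -5 - a
f = 16 (f = ((6 - 1*(-2))*(4 + 0))/2 = ((6 + 2)*4)/2 = (8*4)/2 = (½)*32 = 16)
f*((g(-5, 2) - 1*4) + T(-2, V(1))) = 16*((5 - 1*4) + (-5 - 1*2)) = 16*((5 - 4) + (-5 - 2)) = 16*(1 - 7) = 16*(-6) = -96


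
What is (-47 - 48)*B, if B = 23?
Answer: -2185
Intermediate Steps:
(-47 - 48)*B = (-47 - 48)*23 = -95*23 = -2185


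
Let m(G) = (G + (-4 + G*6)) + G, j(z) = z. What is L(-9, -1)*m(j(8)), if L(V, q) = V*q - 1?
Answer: 480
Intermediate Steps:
L(V, q) = -1 + V*q
m(G) = -4 + 8*G (m(G) = (G + (-4 + 6*G)) + G = (-4 + 7*G) + G = -4 + 8*G)
L(-9, -1)*m(j(8)) = (-1 - 9*(-1))*(-4 + 8*8) = (-1 + 9)*(-4 + 64) = 8*60 = 480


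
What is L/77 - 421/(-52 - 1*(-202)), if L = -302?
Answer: -77717/11550 ≈ -6.7287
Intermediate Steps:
L/77 - 421/(-52 - 1*(-202)) = -302/77 - 421/(-52 - 1*(-202)) = -302*1/77 - 421/(-52 + 202) = -302/77 - 421/150 = -77717/11550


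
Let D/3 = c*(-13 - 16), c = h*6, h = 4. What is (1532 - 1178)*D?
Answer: -739152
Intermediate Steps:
c = 24 (c = 4*6 = 24)
D = -2088 (D = 3*(24*(-13 - 16)) = 3*(24*(-29)) = 3*(-696) = -2088)
(1532 - 1178)*D = (1532 - 1178)*(-2088) = 354*(-2088) = -739152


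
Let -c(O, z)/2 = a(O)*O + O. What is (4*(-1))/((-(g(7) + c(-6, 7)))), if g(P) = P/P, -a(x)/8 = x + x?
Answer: 4/1165 ≈ 0.0034335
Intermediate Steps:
a(x) = -16*x (a(x) = -8*(x + x) = -16*x)
g(P) = 1
c(O, z) = -2*O + 32*O² (c(O, z) = -2*((-16*O)*O + O) = -2*(-16*O² + O) = -2*(O - 16*O²) = -2*O + 32*O²)
(4*(-1))/((-(g(7) + c(-6, 7)))) = (4*(-1))/((-(1 + 2*(-6)*(-1 + 16*(-6))))) = -4*(-1/(1 + 2*(-6)*(-1 - 96))) = -4*(-1/(1 + 2*(-6)*(-97))) = -4*(-1/(1 + 1164)) = -4/((-1*1165)) = -4/(-1165) = -4*(-1/1165) = 4/1165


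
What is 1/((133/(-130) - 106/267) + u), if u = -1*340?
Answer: -34710/11850691 ≈ -0.0029289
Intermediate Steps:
u = -340
1/((133/(-130) - 106/267) + u) = 1/((133/(-130) - 106/267) - 340) = 1/((133*(-1/130) - 106*1/267) - 340) = 1/((-133/130 - 106/267) - 340) = 1/(-49291/34710 - 340) = 1/(-11850691/34710) = -34710/11850691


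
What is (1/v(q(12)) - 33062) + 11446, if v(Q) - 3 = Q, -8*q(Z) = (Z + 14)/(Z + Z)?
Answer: -5944304/275 ≈ -21616.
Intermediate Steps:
q(Z) = -(14 + Z)/(16*Z) (q(Z) = -(Z + 14)/(8*(Z + Z)) = -(14 + Z)/(8*(2*Z)) = -(14 + Z)*1/(2*Z)/8 = -(14 + Z)/(16*Z))
v(Q) = 3 + Q
(1/v(q(12)) - 33062) + 11446 = (1/(3 + (1/16)*(-14 - 1*12)/12) - 33062) + 11446 = (1/(3 + (1/16)*(1/12)*(-14 - 12)) - 33062) + 11446 = (1/(3 + (1/16)*(1/12)*(-26)) - 33062) + 11446 = (1/(3 - 13/96) - 33062) + 11446 = (1/(275/96) - 33062) + 11446 = (96/275 - 33062) + 11446 = -9091954/275 + 11446 = -5944304/275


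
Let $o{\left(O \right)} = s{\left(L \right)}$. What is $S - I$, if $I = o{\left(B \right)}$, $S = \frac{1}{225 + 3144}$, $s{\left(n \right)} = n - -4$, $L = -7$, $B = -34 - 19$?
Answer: $\frac{10108}{3369} \approx 3.0003$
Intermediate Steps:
$B = -53$ ($B = -34 - 19 = -53$)
$s{\left(n \right)} = 4 + n$ ($s{\left(n \right)} = n + 4 = 4 + n$)
$o{\left(O \right)} = -3$ ($o{\left(O \right)} = 4 - 7 = -3$)
$S = \frac{1}{3369} \approx 0.00029682$
$I = -3$
$S - I = \frac{1}{3369} - -3 = \frac{1}{3369} + 3 = \frac{10108}{3369}$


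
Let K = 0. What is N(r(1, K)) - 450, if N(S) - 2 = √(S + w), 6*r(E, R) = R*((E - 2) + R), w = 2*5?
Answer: -448 + √10 ≈ -444.84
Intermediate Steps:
w = 10
r(E, R) = R*(-2 + E + R)/6 (r(E, R) = (R*((E - 2) + R))/6 = (R*((-2 + E) + R))/6 = (R*(-2 + E + R))/6 = R*(-2 + E + R)/6)
N(S) = 2 + √(10 + S) (N(S) = 2 + √(S + 10) = 2 + √(10 + S))
N(r(1, K)) - 450 = (2 + √(10 + (⅙)*0*(-2 + 1 + 0))) - 450 = (2 + √(10 + (⅙)*0*(-1))) - 450 = (2 + √(10 + 0)) - 450 = (2 + √10) - 450 = -448 + √10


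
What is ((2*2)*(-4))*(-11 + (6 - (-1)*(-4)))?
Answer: 144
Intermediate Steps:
((2*2)*(-4))*(-11 + (6 - (-1)*(-4))) = (4*(-4))*(-11 + (6 - 1*4)) = -16*(-11 + (6 - 4)) = -16*(-11 + 2) = -16*(-9) = 144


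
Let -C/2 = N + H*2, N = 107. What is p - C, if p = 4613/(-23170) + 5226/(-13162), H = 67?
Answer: 10486473111/21783110 ≈ 481.40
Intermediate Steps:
p = -12985909/21783110 (p = 4613*(-1/23170) + 5226*(-1/13162) = -659/3310 - 2613/6581 = -12985909/21783110 ≈ -0.59615)
C = -482 (C = -2*(107 + 67*2) = -2*(107 + 134) = -2*241 = -482)
p - C = -12985909/21783110 - 1*(-482) = -12985909/21783110 + 482 = 10486473111/21783110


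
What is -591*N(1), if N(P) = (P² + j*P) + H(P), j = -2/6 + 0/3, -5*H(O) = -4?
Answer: -4334/5 ≈ -866.80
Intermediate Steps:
H(O) = ⅘ (H(O) = -⅕*(-4) = ⅘)
j = -⅓ (j = -2*⅙ + 0*(⅓) = -⅓ + 0 = -⅓ ≈ -0.33333)
N(P) = ⅘ + P² - P/3 (N(P) = (P² - P/3) + ⅘ = ⅘ + P² - P/3)
-591*N(1) = -591*(⅘ + 1² - ⅓*1) = -591*(⅘ + 1 - ⅓) = -591*22/15 = -4334/5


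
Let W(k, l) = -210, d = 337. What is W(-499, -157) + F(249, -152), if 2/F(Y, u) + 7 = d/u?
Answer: -294514/1401 ≈ -210.22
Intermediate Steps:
F(Y, u) = 2/(-7 + 337/u)
W(-499, -157) + F(249, -152) = -210 - 2*(-152)/(-337 + 7*(-152)) = -210 - 2*(-152)/(-337 - 1064) = -210 - 2*(-152)/(-1401) = -210 - 2*(-152)*(-1/1401) = -210 - 304/1401 = -294514/1401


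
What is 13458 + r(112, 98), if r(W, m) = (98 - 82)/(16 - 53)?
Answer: 497930/37 ≈ 13458.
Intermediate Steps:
r(W, m) = -16/37 (r(W, m) = 16/(-37) = 16*(-1/37) = -16/37)
13458 + r(112, 98) = 13458 - 16/37 = 497930/37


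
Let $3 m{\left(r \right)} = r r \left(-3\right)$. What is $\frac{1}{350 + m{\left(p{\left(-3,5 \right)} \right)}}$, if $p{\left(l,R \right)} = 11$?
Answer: $\frac{1}{229} \approx 0.0043668$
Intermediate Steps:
$m{\left(r \right)} = - r^{2}$ ($m{\left(r \right)} = \frac{r r \left(-3\right)}{3} = \frac{r^{2} \left(-3\right)}{3} = \frac{\left(-3\right) r^{2}}{3} = - r^{2}$)
$\frac{1}{350 + m{\left(p{\left(-3,5 \right)} \right)}} = \frac{1}{350 - 11^{2}} = \frac{1}{350 - 121} = \frac{1}{229}$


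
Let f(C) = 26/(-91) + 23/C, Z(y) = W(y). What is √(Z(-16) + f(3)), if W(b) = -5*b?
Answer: √38535/21 ≈ 9.3478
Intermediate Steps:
Z(y) = -5*y
f(C) = -2/7 + 23/C (f(C) = 26*(-1/91) + 23/C = -2/7 + 23/C)
√(Z(-16) + f(3)) = √(-5*(-16) + (-2/7 + 23/3)) = √(80 + (-2/7 + 23*(⅓))) = √(80 + (-2/7 + 23/3)) = √(80 + 155/21) = √(1835/21) = √38535/21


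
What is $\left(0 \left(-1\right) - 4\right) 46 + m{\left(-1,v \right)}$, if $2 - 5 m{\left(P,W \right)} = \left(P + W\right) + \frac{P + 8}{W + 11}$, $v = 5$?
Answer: $- \frac{14759}{80} \approx -184.49$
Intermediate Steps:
$m{\left(P,W \right)} = \frac{2}{5} - \frac{P}{5} - \frac{W}{5} - \frac{8 + P}{5 \left(11 + W\right)}$ ($m{\left(P,W \right)} = \frac{2}{5} - \frac{\left(P + W\right) + \frac{P + 8}{W + 11}}{5} = \frac{2}{5} - \frac{\left(P + W\right) + \frac{8 + P}{11 + W}}{5} = \frac{2}{5} - \frac{P + W + \frac{8 + P}{11 + W}}{5} = \frac{2}{5} - \left(\frac{P}{5} + \frac{W}{5} + \frac{8 + P}{5 \left(11 + W\right)}\right) = \frac{2}{5} - \frac{P}{5} - \frac{W}{5} - \frac{8 + P}{5 \left(11 + W\right)}$)
$\left(0 \left(-1\right) - 4\right) 46 + m{\left(-1,v \right)} = \left(0 \left(-1\right) - 4\right) 46 + \frac{14 - 5^{2} - -12 - 45 - \left(-1\right) 5}{5 \left(11 + 5\right)} = \left(0 - 4\right) 46 + \frac{14 - 25 + 12 - 45 + 5}{5 \cdot 16} = \left(-4\right) 46 + \frac{1}{5} \cdot \frac{1}{16} \left(14 - 25 + 12 - 45 + 5\right) = -184 + \frac{1}{5} \cdot \frac{1}{16} \left(-39\right) = -184 - \frac{39}{80} = - \frac{14759}{80}$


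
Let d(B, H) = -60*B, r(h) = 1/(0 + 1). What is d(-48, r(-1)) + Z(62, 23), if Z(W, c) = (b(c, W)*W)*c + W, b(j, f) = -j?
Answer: -29856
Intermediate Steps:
r(h) = 1 (r(h) = 1/1 = 1)
Z(W, c) = W - W*c² (Z(W, c) = ((-c)*W)*c + W = (-W*c)*c + W = -W*c² + W = W - W*c²)
d(-48, r(-1)) + Z(62, 23) = -60*(-48) + 62*(1 - 1*23²) = 2880 + 62*(1 - 1*529) = 2880 + 62*(1 - 529) = 2880 + 62*(-528) = 2880 - 32736 = -29856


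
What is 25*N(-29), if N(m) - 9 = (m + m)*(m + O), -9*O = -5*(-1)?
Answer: 387725/9 ≈ 43081.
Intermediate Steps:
O = -5/9 (O = -(-5)*(-1)/9 = -1/9*5 = -5/9 ≈ -0.55556)
N(m) = 9 + 2*m*(-5/9 + m) (N(m) = 9 + (m + m)*(m - 5/9) = 9 + (2*m)*(-5/9 + m) = 9 + 2*m*(-5/9 + m))
25*N(-29) = 25*(9 + 2*(-29)**2 - 10/9*(-29)) = 25*(9 + 2*841 + 290/9) = 25*(9 + 1682 + 290/9) = 25*(15509/9) = 387725/9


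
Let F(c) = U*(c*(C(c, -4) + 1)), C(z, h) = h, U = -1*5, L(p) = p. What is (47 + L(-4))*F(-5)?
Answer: -3225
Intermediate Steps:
U = -5
F(c) = 15*c (F(c) = -5*c*(-4 + 1) = -5*c*(-3) = -(-15)*c = 15*c)
(47 + L(-4))*F(-5) = (47 - 4)*(15*(-5)) = 43*(-75) = -3225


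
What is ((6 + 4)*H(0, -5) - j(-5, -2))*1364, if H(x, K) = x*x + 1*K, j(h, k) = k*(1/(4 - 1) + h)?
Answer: -242792/3 ≈ -80931.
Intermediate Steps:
j(h, k) = k*(1/3 + h)
H(x, K) = K + x**2 (H(x, K) = x**2 + K = K + x**2)
((6 + 4)*H(0, -5) - j(-5, -2))*1364 = ((6 + 4)*(-5 + 0**2) - (-2)*(1/3 - 5))*1364 = (10*(-5 + 0) - (-2)*(-14)/3)*1364 = (10*(-5) - 1*28/3)*1364 = (-50 - 28/3)*1364 = -178/3*1364 = -242792/3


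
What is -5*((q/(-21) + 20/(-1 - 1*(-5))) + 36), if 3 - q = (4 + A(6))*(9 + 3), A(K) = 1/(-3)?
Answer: -4510/21 ≈ -214.76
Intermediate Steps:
A(K) = -1/3
q = -41 (q = 3 - (4 - 1/3)*(9 + 3) = 3 - 11*12/3 = 3 - 1*44 = 3 - 44 = -41)
-5*((q/(-21) + 20/(-1 - 1*(-5))) + 36) = -5*((-41/(-21) + 20/(-1 - 1*(-5))) + 36) = -5*((-41*(-1/21) + 20/(-1 + 5)) + 36) = -5*((41/21 + 20/4) + 36) = -5*((41/21 + 20*(1/4)) + 36) = -5*((41/21 + 5) + 36) = -5*(146/21 + 36) = -5*902/21 = -4510/21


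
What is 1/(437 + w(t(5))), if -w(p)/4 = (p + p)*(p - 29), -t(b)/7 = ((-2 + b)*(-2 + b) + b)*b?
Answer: -1/2034043 ≈ -4.9163e-7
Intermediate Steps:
t(b) = -7*b*(b + (-2 + b)²) (t(b) = -7*((-2 + b)*(-2 + b) + b)*b = -7*((-2 + b)² + b)*b = -7*(b + (-2 + b)²)*b = -7*b*(b + (-2 + b)²))
w(p) = -8*p*(-29 + p) (w(p) = -4*(p + p)*(p - 29) = -4*2*p*(-29 + p) = -8*p*(-29 + p))
1/(437 + w(t(5))) = 1/(437 + 8*(-7*5*(5 + (-2 + 5)²))*(29 - (-7)*5*(5 + (-2 + 5)²))) = 1/(437 + 8*(-7*5*(5 + 3²))*(29 - (-7)*5*(5 + 3²))) = 1/(437 + 8*(-7*5*(5 + 9))*(29 - (-7)*5*(5 + 9))) = 1/(437 + 8*(-7*5*14)*(29 - (-7)*5*14)) = 1/(437 + 8*(-490)*(29 - 1*(-490))) = 1/(437 + 8*(-490)*(29 + 490)) = 1/(437 + 8*(-490)*519) = 1/(437 - 2034480) = 1/(-2034043) = -1/2034043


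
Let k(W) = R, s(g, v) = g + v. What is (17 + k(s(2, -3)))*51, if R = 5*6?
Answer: 2397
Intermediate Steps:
R = 30
k(W) = 30
(17 + k(s(2, -3)))*51 = (17 + 30)*51 = 47*51 = 2397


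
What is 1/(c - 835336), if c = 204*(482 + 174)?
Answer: -1/701512 ≈ -1.4255e-6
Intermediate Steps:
c = 133824 (c = 204*656 = 133824)
1/(c - 835336) = 1/(133824 - 835336) = 1/(-701512) = -1/701512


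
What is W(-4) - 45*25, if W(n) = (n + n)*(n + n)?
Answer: -1061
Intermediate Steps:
W(n) = 4*n**2 (W(n) = (2*n)*(2*n) = 4*n**2)
W(-4) - 45*25 = 4*(-4)**2 - 45*25 = 4*16 - 1125 = 64 - 1125 = -1061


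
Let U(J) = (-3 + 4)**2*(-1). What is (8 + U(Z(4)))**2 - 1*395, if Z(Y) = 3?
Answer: -346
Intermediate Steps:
U(J) = -1 (U(J) = 1**2*(-1) = 1*(-1) = -1)
(8 + U(Z(4)))**2 - 1*395 = (8 - 1)**2 - 1*395 = 7**2 - 395 = 49 - 395 = -346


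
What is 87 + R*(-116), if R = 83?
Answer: -9541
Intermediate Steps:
87 + R*(-116) = 87 + 83*(-116) = 87 - 9628 = -9541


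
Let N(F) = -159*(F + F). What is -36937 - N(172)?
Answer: 17759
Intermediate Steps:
N(F) = -318*F
-36937 - N(172) = -36937 - (-318)*172 = -36937 - 1*(-54696) = -36937 + 54696 = 17759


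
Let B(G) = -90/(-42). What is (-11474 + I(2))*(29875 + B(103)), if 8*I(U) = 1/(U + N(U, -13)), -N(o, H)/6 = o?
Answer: -9598699897/28 ≈ -3.4281e+8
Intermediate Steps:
N(o, H) = -6*o
B(G) = 15/7 (B(G) = -90*(-1/42) = 15/7)
I(U) = -1/(40*U) (I(U) = 1/(8*(U - 6*U)) = 1/(8*((-5*U))) = (-1/(5*U))/8 = -1/(40*U))
(-11474 + I(2))*(29875 + B(103)) = (-11474 - 1/40/2)*(29875 + 15/7) = (-11474 - 1/40*1/2)*(209140/7) = (-11474 - 1/80)*(209140/7) = -917921/80*209140/7 = -9598699897/28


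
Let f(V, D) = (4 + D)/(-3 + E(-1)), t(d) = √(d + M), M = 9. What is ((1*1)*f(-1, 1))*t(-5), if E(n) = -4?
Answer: -10/7 ≈ -1.4286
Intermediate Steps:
t(d) = √(9 + d) (t(d) = √(d + 9) = √(9 + d))
f(V, D) = -4/7 - D/7 (f(V, D) = (4 + D)/(-3 - 4) = (4 + D)/(-7) = (4 + D)*(-⅐) = -4/7 - D/7)
((1*1)*f(-1, 1))*t(-5) = ((1*1)*(-4/7 - ⅐*1))*√(9 - 5) = (1*(-4/7 - ⅐))*√4 = (1*(-5/7))*2 = -5/7*2 = -10/7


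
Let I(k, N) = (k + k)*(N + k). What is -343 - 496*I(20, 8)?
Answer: -555863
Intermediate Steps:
I(k, N) = 2*k*(N + k) (I(k, N) = (2*k)*(N + k) = 2*k*(N + k))
-343 - 496*I(20, 8) = -343 - 992*20*(8 + 20) = -343 - 992*20*28 = -343 - 496*1120 = -343 - 555520 = -555863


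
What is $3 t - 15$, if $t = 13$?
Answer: $24$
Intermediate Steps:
$3 t - 15 = 3 \cdot 13 - 15 = 39 - 15 = 24$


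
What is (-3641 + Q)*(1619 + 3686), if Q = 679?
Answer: -15713410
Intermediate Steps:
(-3641 + Q)*(1619 + 3686) = (-3641 + 679)*(1619 + 3686) = -2962*5305 = -15713410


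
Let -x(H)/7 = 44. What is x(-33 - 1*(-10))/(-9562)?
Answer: 22/683 ≈ 0.032211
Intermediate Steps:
x(H) = -308 (x(H) = -7*44 = -308)
x(-33 - 1*(-10))/(-9562) = -308/(-9562) = -308*(-1/9562) = 22/683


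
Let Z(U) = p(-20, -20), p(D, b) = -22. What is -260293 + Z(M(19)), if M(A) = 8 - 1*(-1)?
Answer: -260315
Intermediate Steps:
M(A) = 9 (M(A) = 8 + 1 = 9)
Z(U) = -22
-260293 + Z(M(19)) = -260293 - 22 = -260315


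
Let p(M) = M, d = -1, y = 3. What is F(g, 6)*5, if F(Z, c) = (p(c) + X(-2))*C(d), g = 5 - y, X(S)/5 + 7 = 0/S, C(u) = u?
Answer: 145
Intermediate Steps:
X(S) = -35 (X(S) = -35 + 5*(0/S) = -35 + 5*0 = -35 + 0 = -35)
g = 2 (g = 5 - 1*3 = 5 - 3 = 2)
F(Z, c) = 35 - c (F(Z, c) = (c - 35)*(-1) = (-35 + c)*(-1) = 35 - c)
F(g, 6)*5 = (35 - 1*6)*5 = (35 - 6)*5 = 29*5 = 145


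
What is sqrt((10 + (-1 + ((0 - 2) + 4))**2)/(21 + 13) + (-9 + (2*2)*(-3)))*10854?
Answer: 5427*I*sqrt(23902)/17 ≈ 49355.0*I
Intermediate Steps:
sqrt((10 + (-1 + ((0 - 2) + 4))**2)/(21 + 13) + (-9 + (2*2)*(-3)))*10854 = sqrt((10 + (-1 + (-2 + 4))**2)/34 + (-9 + 4*(-3)))*10854 = sqrt((10 + (-1 + 2)**2)*(1/34) + (-9 - 12))*10854 = sqrt((10 + 1**2)*(1/34) - 21)*10854 = sqrt((10 + 1)*(1/34) - 21)*10854 = sqrt(11*(1/34) - 21)*10854 = sqrt(11/34 - 21)*10854 = sqrt(-703/34)*10854 = (I*sqrt(23902)/34)*10854 = 5427*I*sqrt(23902)/17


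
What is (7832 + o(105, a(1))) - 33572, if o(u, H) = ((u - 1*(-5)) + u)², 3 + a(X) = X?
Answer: 20485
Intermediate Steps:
a(X) = -3 + X
o(u, H) = (5 + 2*u)² (o(u, H) = ((u + 5) + u)² = ((5 + u) + u)² = (5 + 2*u)²)
(7832 + o(105, a(1))) - 33572 = (7832 + (5 + 2*105)²) - 33572 = (7832 + (5 + 210)²) - 33572 = (7832 + 215²) - 33572 = (7832 + 46225) - 33572 = 54057 - 33572 = 20485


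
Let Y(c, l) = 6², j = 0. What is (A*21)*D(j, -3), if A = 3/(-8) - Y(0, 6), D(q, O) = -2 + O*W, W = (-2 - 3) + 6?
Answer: 30555/8 ≈ 3819.4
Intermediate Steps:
W = 1 (W = -5 + 6 = 1)
D(q, O) = -2 + O (D(q, O) = -2 + O*1 = -2 + O)
Y(c, l) = 36
A = -291/8 (A = 3/(-8) - 1*36 = 3*(-⅛) - 36 = -3/8 - 36 = -291/8 ≈ -36.375)
(A*21)*D(j, -3) = (-291/8*21)*(-2 - 3) = -6111/8*(-5) = 30555/8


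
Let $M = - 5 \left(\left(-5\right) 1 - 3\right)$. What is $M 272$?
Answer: $10880$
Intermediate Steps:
$M = 40$ ($M = - 5 \left(-5 - 3\right) = \left(-5\right) \left(-8\right) = 40$)
$M 272 = 40 \cdot 272 = 10880$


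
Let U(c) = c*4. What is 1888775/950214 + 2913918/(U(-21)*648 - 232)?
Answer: -15497660941/301991268 ≈ -51.318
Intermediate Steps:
U(c) = 4*c
1888775/950214 + 2913918/(U(-21)*648 - 232) = 1888775/950214 + 2913918/((4*(-21))*648 - 232) = 1888775*(1/950214) + 2913918/(-84*648 - 232) = 43925/22098 + 2913918/(-54432 - 232) = 43925/22098 + 2913918/(-54664) = 43925/22098 + 2913918*(-1/54664) = 43925/22098 - 1456959/27332 = -15497660941/301991268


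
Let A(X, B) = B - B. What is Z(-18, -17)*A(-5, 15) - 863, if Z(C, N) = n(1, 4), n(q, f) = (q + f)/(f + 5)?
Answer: -863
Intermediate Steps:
A(X, B) = 0
n(q, f) = (f + q)/(5 + f)
Z(C, N) = 5/9 (Z(C, N) = (4 + 1)/(5 + 4) = 5/9)
Z(-18, -17)*A(-5, 15) - 863 = (5/9)*0 - 863 = 0 - 863 = -863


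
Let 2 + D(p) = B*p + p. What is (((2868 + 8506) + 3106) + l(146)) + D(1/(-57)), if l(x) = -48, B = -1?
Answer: 14430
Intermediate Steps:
D(p) = -2 (D(p) = -2 + (-p + p) = -2 + 0 = -2)
(((2868 + 8506) + 3106) + l(146)) + D(1/(-57)) = (((2868 + 8506) + 3106) - 48) - 2 = ((11374 + 3106) - 48) - 2 = (14480 - 48) - 2 = 14432 - 2 = 14430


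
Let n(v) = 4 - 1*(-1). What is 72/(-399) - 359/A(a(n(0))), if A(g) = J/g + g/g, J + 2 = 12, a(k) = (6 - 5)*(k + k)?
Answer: -47795/266 ≈ -179.68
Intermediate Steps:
n(v) = 5 (n(v) = 4 + 1 = 5)
a(k) = 2*k (a(k) = 1*(2*k) = 2*k)
J = 10 (J = -2 + 12 = 10)
A(g) = 1 + 10/g (A(g) = 10/g + g/g = 10/g + 1 = 1 + 10/g)
72/(-399) - 359/A(a(n(0))) = 72/(-399) - 359*10/(10 + 2*5) = 72*(-1/399) - 359*10/(10 + 10) = -24/133 - 359/((⅒)*20) = -24/133 - 359/2 = -47795/266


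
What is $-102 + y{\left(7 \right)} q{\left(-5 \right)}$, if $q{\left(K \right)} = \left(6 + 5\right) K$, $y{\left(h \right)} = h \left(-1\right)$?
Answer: $283$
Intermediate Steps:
$y{\left(h \right)} = - h$
$q{\left(K \right)} = 11 K$
$-102 + y{\left(7 \right)} q{\left(-5 \right)} = -102 + \left(-1\right) 7 \cdot 11 \left(-5\right) = -102 - -385 = -102 + 385 = 283$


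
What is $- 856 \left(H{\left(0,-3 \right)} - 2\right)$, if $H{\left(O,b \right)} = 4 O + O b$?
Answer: $1712$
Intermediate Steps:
$- 856 \left(H{\left(0,-3 \right)} - 2\right) = - 856 \left(0 \left(4 - 3\right) - 2\right) = - 856 \left(0 \cdot 1 - 2\right) = - 856 \left(0 - 2\right) = \left(-856\right) \left(-2\right) = 1712$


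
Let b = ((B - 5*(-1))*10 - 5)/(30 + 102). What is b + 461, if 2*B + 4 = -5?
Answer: 461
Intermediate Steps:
B = -9/2 (B = -2 + (1/2)*(-5) = -2 - 5/2 = -9/2 ≈ -4.5000)
b = 0 (b = ((-9/2 - 5*(-1))*10 - 5)/(30 + 102) = ((-9/2 + 5)*10 - 5)/132 = ((1/2)*10 - 5)*(1/132) = (5 - 5)*(1/132) = 0*(1/132) = 0)
b + 461 = 0 + 461 = 461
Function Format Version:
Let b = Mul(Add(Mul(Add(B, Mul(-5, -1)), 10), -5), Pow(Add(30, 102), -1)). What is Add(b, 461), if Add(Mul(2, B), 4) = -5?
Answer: 461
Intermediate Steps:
B = Rational(-9, 2) (B = Add(-2, Mul(Rational(1, 2), -5)) = Add(-2, Rational(-5, 2)) = Rational(-9, 2) ≈ -4.5000)
b = 0 (b = Mul(Add(Mul(Add(Rational(-9, 2), Mul(-5, -1)), 10), -5), Pow(Add(30, 102), -1)) = Mul(Add(Mul(Add(Rational(-9, 2), 5), 10), -5), Pow(132, -1)) = Mul(Add(Mul(Rational(1, 2), 10), -5), Rational(1, 132)) = Mul(Add(5, -5), Rational(1, 132)) = Mul(0, Rational(1, 132)) = 0)
Add(b, 461) = Add(0, 461) = 461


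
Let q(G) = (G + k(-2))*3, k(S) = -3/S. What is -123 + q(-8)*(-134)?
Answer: 2490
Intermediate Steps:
q(G) = 9/2 + 3*G (q(G) = (G - 3/(-2))*3 = (G - 3*(-½))*3 = (G + 3/2)*3 = (3/2 + G)*3 = 9/2 + 3*G)
-123 + q(-8)*(-134) = -123 + (9/2 + 3*(-8))*(-134) = -123 + (9/2 - 24)*(-134) = -123 - 39/2*(-134) = -123 + 2613 = 2490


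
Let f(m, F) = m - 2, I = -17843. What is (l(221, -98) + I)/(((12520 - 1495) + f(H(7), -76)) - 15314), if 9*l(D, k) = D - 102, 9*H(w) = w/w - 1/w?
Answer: 1123276/270327 ≈ 4.1553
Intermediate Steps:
H(w) = ⅑ - 1/(9*w) (H(w) = (w/w - 1/w)/9 = (1 - 1/w)/9 = ⅑ - 1/(9*w))
f(m, F) = -2 + m
l(D, k) = -34/3 + D/9 (l(D, k) = (D - 102)/9 = (-102 + D)/9 = -34/3 + D/9)
(l(221, -98) + I)/(((12520 - 1495) + f(H(7), -76)) - 15314) = ((-34/3 + (⅑)*221) - 17843)/(((12520 - 1495) + (-2 + (⅑)*(-1 + 7)/7)) - 15314) = ((-34/3 + 221/9) - 17843)/((11025 + (-2 + (⅑)*(⅐)*6)) - 15314) = (119/9 - 17843)/((11025 + (-2 + 2/21)) - 15314) = -160468/(9*((11025 - 40/21) - 15314)) = -160468/(9*(231485/21 - 15314)) = -160468/(9*(-90109/21)) = -160468/9*(-21/90109) = 1123276/270327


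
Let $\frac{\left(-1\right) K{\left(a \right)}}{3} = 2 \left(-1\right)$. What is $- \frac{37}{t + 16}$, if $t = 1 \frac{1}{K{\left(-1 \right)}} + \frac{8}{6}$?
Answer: $- \frac{74}{35} \approx -2.1143$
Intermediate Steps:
$K{\left(a \right)} = 6$ ($K{\left(a \right)} = - 3 \cdot 2 \left(-1\right) = \left(-3\right) \left(-2\right) = 6$)
$t = \frac{3}{2}$ ($t = 1 \cdot \frac{1}{6} + \frac{8}{6} = 1 \cdot \frac{1}{6} + 8 \cdot \frac{1}{6} = \frac{1}{6} + \frac{4}{3} = \frac{3}{2} \approx 1.5$)
$- \frac{37}{t + 16} = - \frac{37}{\frac{3}{2} + 16} = - \frac{37}{\frac{35}{2}} = \left(-37\right) \frac{2}{35} = - \frac{74}{35}$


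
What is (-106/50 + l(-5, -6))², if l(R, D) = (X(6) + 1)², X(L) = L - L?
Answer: 784/625 ≈ 1.2544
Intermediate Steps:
X(L) = 0
l(R, D) = 1 (l(R, D) = (0 + 1)² = 1² = 1)
(-106/50 + l(-5, -6))² = (-106/50 + 1)² = (-106*1/50 + 1)² = (-53/25 + 1)² = (-28/25)² = 784/625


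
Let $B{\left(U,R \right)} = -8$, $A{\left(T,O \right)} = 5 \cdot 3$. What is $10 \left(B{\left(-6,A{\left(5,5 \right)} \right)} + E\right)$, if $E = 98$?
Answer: $900$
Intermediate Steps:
$A{\left(T,O \right)} = 15$
$10 \left(B{\left(-6,A{\left(5,5 \right)} \right)} + E\right) = 10 \left(-8 + 98\right) = 10 \cdot 90 = 900$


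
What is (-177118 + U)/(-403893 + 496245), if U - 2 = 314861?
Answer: 45915/30784 ≈ 1.4915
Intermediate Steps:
U = 314863 (U = 2 + 314861 = 314863)
(-177118 + U)/(-403893 + 496245) = (-177118 + 314863)/(-403893 + 496245) = 137745/92352 = 137745*(1/92352) = 45915/30784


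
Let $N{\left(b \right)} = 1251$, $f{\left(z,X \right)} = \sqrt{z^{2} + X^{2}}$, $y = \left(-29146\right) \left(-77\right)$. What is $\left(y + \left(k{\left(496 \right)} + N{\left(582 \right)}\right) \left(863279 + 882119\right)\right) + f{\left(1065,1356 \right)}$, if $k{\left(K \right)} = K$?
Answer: $3051454548 + 3 \sqrt{330329} \approx 3.0515 \cdot 10^{9}$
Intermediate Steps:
$y = 2244242$
$f{\left(z,X \right)} = \sqrt{X^{2} + z^{2}}$
$\left(y + \left(k{\left(496 \right)} + N{\left(582 \right)}\right) \left(863279 + 882119\right)\right) + f{\left(1065,1356 \right)} = \left(2244242 + \left(496 + 1251\right) \left(863279 + 882119\right)\right) + \sqrt{1356^{2} + 1065^{2}} = \left(2244242 + 1747 \cdot 1745398\right) + \sqrt{1838736 + 1134225} = \left(2244242 + 3049210306\right) + \sqrt{2972961} = 3051454548 + 3 \sqrt{330329}$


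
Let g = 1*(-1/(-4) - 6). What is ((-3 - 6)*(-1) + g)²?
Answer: 169/16 ≈ 10.563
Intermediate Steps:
g = -23/4 (g = 1*(-1*(-¼) - 6) = 1*(¼ - 6) = 1*(-23/4) = -23/4 ≈ -5.7500)
((-3 - 6)*(-1) + g)² = ((-3 - 6)*(-1) - 23/4)² = (-9*(-1) - 23/4)² = (9 - 23/4)² = (13/4)² = 169/16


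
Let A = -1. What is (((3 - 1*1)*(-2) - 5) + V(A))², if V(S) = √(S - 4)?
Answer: (9 - I*√5)² ≈ 76.0 - 40.249*I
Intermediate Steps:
V(S) = √(-4 + S)
(((3 - 1*1)*(-2) - 5) + V(A))² = (((3 - 1*1)*(-2) - 5) + √(-4 - 1))² = (((3 - 1)*(-2) - 5) + √(-5))² = ((2*(-2) - 5) + I*√5)² = ((-4 - 5) + I*√5)² = (-9 + I*√5)²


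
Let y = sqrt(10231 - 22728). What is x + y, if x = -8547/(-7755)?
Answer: 259/235 + I*sqrt(12497) ≈ 1.1021 + 111.79*I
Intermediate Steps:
y = I*sqrt(12497) (y = sqrt(-12497) = I*sqrt(12497) ≈ 111.79*I)
x = 259/235 (x = -8547*(-1/7755) = 259/235 ≈ 1.1021)
x + y = 259/235 + I*sqrt(12497)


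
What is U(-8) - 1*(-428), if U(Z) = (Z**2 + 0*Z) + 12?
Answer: 504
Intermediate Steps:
U(Z) = 12 + Z**2 (U(Z) = (Z**2 + 0) + 12 = Z**2 + 12 = 12 + Z**2)
U(-8) - 1*(-428) = (12 + (-8)**2) - 1*(-428) = (12 + 64) + 428 = 76 + 428 = 504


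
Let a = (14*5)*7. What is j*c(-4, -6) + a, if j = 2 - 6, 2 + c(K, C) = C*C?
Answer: 354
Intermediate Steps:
c(K, C) = -2 + C² (c(K, C) = -2 + C*C = -2 + C²)
j = -4
a = 490 (a = 70*7 = 490)
j*c(-4, -6) + a = -4*(-2 + (-6)²) + 490 = -4*(-2 + 36) + 490 = -4*34 + 490 = -136 + 490 = 354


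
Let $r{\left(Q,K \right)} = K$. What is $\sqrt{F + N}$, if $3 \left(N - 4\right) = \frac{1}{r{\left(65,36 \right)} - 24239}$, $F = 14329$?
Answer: $\frac{2 \sqrt{18891133633191}}{72609} \approx 119.72$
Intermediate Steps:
$N = \frac{290435}{72609}$ ($N = 4 + \frac{1}{3 \left(36 - 24239\right)} = 4 + \frac{1}{3 \left(-24203\right)} = 4 + \frac{1}{3} \left(- \frac{1}{24203}\right) = 4 - \frac{1}{72609} = \frac{290435}{72609} \approx 4.0$)
$\sqrt{F + N} = \sqrt{14329 + \frac{290435}{72609}} = \sqrt{\frac{1040704796}{72609}} = \frac{2 \sqrt{18891133633191}}{72609}$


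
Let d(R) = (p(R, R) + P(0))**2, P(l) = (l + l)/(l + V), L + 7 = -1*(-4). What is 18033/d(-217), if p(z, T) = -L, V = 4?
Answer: 6011/3 ≈ 2003.7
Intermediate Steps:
L = -3 (L = -7 - 1*(-4) = -7 + 4 = -3)
P(l) = 2*l/(4 + l) (P(l) = (l + l)/(l + 4) = (2*l)/(4 + l) = 2*l/(4 + l))
p(z, T) = 3 (p(z, T) = -1*(-3) = 3)
d(R) = 9 (d(R) = (3 + 2*0/(4 + 0))**2 = (3 + 2*0/4)**2 = (3 + 2*0*(1/4))**2 = (3 + 0)**2 = 3**2 = 9)
18033/d(-217) = 18033/9 = 18033*(1/9) = 6011/3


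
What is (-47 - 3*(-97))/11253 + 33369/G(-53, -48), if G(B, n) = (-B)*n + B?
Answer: -7650361/596409 ≈ -12.827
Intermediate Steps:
G(B, n) = B - B*n (G(B, n) = -B*n + B = B - B*n)
(-47 - 3*(-97))/11253 + 33369/G(-53, -48) = (-47 - 3*(-97))/11253 + 33369/((-53*(1 - 1*(-48)))) = (-47 + 291)*(1/11253) + 33369/((-53*(1 + 48))) = 244*(1/11253) + 33369/((-53*49)) = 244/11253 + 33369/(-2597) = 244/11253 + 33369*(-1/2597) = 244/11253 - 681/53 = -7650361/596409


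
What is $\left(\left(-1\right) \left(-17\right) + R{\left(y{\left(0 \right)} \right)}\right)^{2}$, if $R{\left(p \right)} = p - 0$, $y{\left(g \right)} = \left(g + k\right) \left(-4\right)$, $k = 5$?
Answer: $9$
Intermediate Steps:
$y{\left(g \right)} = -20 - 4 g$ ($y{\left(g \right)} = \left(g + 5\right) \left(-4\right) = \left(5 + g\right) \left(-4\right) = -20 - 4 g$)
$R{\left(p \right)} = p$ ($R{\left(p \right)} = p + 0 = p$)
$\left(\left(-1\right) \left(-17\right) + R{\left(y{\left(0 \right)} \right)}\right)^{2} = \left(\left(-1\right) \left(-17\right) - 20\right)^{2} = \left(17 + \left(-20 + 0\right)\right)^{2} = \left(17 - 20\right)^{2} = \left(-3\right)^{2} = 9$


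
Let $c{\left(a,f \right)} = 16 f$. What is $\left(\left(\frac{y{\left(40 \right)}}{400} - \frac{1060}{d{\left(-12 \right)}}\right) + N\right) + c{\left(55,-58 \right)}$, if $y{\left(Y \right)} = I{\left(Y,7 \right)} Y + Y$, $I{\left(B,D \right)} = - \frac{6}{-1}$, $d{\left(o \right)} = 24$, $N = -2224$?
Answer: $- \frac{47932}{15} \approx -3195.5$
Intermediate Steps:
$I{\left(B,D \right)} = 6$ ($I{\left(B,D \right)} = \left(-6\right) \left(-1\right) = 6$)
$y{\left(Y \right)} = 7 Y$ ($y{\left(Y \right)} = 6 Y + Y = 7 Y$)
$\left(\left(\frac{y{\left(40 \right)}}{400} - \frac{1060}{d{\left(-12 \right)}}\right) + N\right) + c{\left(55,-58 \right)} = \left(\left(\frac{7 \cdot 40}{400} - \frac{1060}{24}\right) - 2224\right) + 16 \left(-58\right) = \left(\left(280 \cdot \frac{1}{400} - \frac{265}{6}\right) - 2224\right) - 928 = \left(\left(\frac{7}{10} - \frac{265}{6}\right) - 2224\right) - 928 = \left(- \frac{652}{15} - 2224\right) - 928 = - \frac{34012}{15} - 928 = - \frac{47932}{15}$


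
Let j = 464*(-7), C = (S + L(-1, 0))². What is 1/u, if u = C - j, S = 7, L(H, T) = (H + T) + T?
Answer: 1/3284 ≈ 0.00030451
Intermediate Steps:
L(H, T) = H + 2*T
C = 36 (C = (7 + (-1 + 2*0))² = (7 + (-1 + 0))² = (7 - 1)² = 6² = 36)
j = -3248
u = 3284 (u = 36 - 1*(-3248) = 36 + 3248 = 3284)
1/u = 1/3284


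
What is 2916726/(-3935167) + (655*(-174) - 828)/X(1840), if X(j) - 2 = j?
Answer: -76186985093/1208096269 ≈ -63.064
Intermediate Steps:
X(j) = 2 + j
2916726/(-3935167) + (655*(-174) - 828)/X(1840) = 2916726/(-3935167) + (655*(-174) - 828)/(2 + 1840) = 2916726*(-1/3935167) + (-113970 - 828)/1842 = -2916726/3935167 - 114798*1/1842 = -2916726/3935167 - 19133/307 = -76186985093/1208096269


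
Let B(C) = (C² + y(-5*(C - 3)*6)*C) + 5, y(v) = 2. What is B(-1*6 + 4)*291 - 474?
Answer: 981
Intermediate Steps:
B(C) = 5 + C² + 2*C (B(C) = (C² + 2*C) + 5 = 5 + C² + 2*C)
B(-1*6 + 4)*291 - 474 = (5 + (-1*6 + 4)² + 2*(-1*6 + 4))*291 - 474 = (5 + (-6 + 4)² + 2*(-6 + 4))*291 - 474 = (5 + (-2)² + 2*(-2))*291 - 474 = (5 + 4 - 4)*291 - 474 = 5*291 - 474 = 1455 - 474 = 981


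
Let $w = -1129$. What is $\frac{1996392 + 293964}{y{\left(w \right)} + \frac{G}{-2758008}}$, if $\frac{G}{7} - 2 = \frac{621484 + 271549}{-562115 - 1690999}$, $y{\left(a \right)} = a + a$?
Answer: $- \frac{14232515962420020672}{14031452359839661} \approx -1014.3$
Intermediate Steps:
$y{\left(a \right)} = 2 a$
$G = \frac{25292365}{2253114}$ ($G = 14 + 7 \frac{621484 + 271549}{-562115 - 1690999} = 14 + 7 \frac{893033}{-2253114} = 14 + 7 \cdot 893033 \left(- \frac{1}{2253114}\right) = 14 + 7 \left(- \frac{893033}{2253114}\right) = 14 - \frac{6251231}{2253114} = \frac{25292365}{2253114} \approx 11.226$)
$\frac{1996392 + 293964}{y{\left(w \right)} + \frac{G}{-2758008}} = \frac{1996392 + 293964}{2 \left(-1129\right) + \frac{25292365}{2253114 \left(-2758008\right)}} = \frac{2290356}{-2258 + \frac{25292365}{2253114} \left(- \frac{1}{2758008}\right)} = \frac{2290356}{-2258 - \frac{25292365}{6214106436912}} = \frac{2290356}{- \frac{14031452359839661}{6214106436912}} = 2290356 \left(- \frac{6214106436912}{14031452359839661}\right) = - \frac{14232515962420020672}{14031452359839661}$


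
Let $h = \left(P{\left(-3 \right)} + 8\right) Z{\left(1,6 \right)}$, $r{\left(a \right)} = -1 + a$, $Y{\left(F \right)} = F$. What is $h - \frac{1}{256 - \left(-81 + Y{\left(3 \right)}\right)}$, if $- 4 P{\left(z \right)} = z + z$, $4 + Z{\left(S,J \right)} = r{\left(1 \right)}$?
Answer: $- \frac{12693}{334} \approx -38.003$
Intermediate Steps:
$Z{\left(S,J \right)} = -4$ ($Z{\left(S,J \right)} = -4 + \left(-1 + 1\right) = -4 + 0 = -4$)
$P{\left(z \right)} = - \frac{z}{2}$ ($P{\left(z \right)} = - \frac{z + z}{4} = - \frac{2 z}{4} = - \frac{z}{2}$)
$h = -38$ ($h = \left(\left(- \frac{1}{2}\right) \left(-3\right) + 8\right) \left(-4\right) = \left(\frac{3}{2} + 8\right) \left(-4\right) = \frac{19}{2} \left(-4\right) = -38$)
$h - \frac{1}{256 - \left(-81 + Y{\left(3 \right)}\right)} = -38 - \frac{1}{256 + \left(81 - 3\right)} = -38 - \frac{1}{256 + 78} = -38 - \frac{1}{334} = - \frac{12693}{334}$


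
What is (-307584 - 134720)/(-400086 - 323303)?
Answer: 442304/723389 ≈ 0.61143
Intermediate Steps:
(-307584 - 134720)/(-400086 - 323303) = -442304/(-723389) = -442304*(-1/723389) = 442304/723389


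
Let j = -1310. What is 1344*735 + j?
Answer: 986530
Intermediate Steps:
1344*735 + j = 1344*735 - 1310 = 987840 - 1310 = 986530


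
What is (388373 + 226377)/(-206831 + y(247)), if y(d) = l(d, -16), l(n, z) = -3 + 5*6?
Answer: -307375/103402 ≈ -2.9726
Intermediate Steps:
l(n, z) = 27 (l(n, z) = -3 + 30 = 27)
y(d) = 27
(388373 + 226377)/(-206831 + y(247)) = (388373 + 226377)/(-206831 + 27) = 614750/(-206804) = 614750*(-1/206804) = -307375/103402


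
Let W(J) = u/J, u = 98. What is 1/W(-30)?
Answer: -15/49 ≈ -0.30612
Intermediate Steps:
W(J) = 98/J
1/W(-30) = 1/(98/(-30)) = 1/(98*(-1/30)) = 1/(-49/15) = -15/49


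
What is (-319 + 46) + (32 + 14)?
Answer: -227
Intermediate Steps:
(-319 + 46) + (32 + 14) = -273 + 46 = -227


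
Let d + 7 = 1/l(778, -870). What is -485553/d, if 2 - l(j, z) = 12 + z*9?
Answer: 3797024460/54739 ≈ 69366.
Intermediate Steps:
l(j, z) = -10 - 9*z (l(j, z) = 2 - (12 + z*9) = 2 - (12 + 9*z) = 2 + (-12 - 9*z) = -10 - 9*z)
d = -54739/7820 (d = -7 + 1/(-10 - 9*(-870)) = -7 + 1/(-10 + 7830) = -7 + 1/7820 = -54739/7820 ≈ -6.9999)
-485553/d = -485553/(-54739/7820) = -485553*(-7820/54739) = 3797024460/54739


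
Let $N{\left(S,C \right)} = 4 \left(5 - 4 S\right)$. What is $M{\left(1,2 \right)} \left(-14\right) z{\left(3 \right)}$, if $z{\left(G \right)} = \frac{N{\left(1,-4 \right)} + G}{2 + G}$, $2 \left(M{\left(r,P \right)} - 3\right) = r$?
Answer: $- \frac{343}{5} \approx -68.6$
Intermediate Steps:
$M{\left(r,P \right)} = 3 + \frac{r}{2}$
$N{\left(S,C \right)} = 20 - 16 S$
$z{\left(G \right)} = \frac{4 + G}{2 + G}$ ($z{\left(G \right)} = \frac{\left(20 - 16\right) + G}{2 + G} = \frac{4 + G}{2 + G}$)
$M{\left(1,2 \right)} \left(-14\right) z{\left(3 \right)} = \left(3 + \frac{1}{2} \cdot 1\right) \left(-14\right) \frac{4 + 3}{2 + 3} = \left(3 + \frac{1}{2}\right) \left(-14\right) \frac{1}{5} \cdot 7 = \frac{7}{2} \left(-14\right) \frac{1}{5} \cdot 7 = \left(-49\right) \frac{7}{5} = - \frac{343}{5}$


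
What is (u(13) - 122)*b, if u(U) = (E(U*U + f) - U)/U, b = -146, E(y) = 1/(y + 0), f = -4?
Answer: 38519764/2145 ≈ 17958.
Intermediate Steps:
E(y) = 1/y
u(U) = (1/(-4 + U**2) - U)/U (u(U) = (1/(U*U - 4) - U)/U = (1/(U**2 - 4) - U)/U = (1/(-4 + U**2) - U)/U)
(u(13) - 122)*b = ((1 - 1*13*(-4 + 13**2))/(13*(-4 + 13**2)) - 122)*(-146) = ((1 - 1*13*(-4 + 169))/(13*(-4 + 169)) - 122)*(-146) = ((1/13)*(1 - 1*13*165)/165 - 122)*(-146) = ((1/13)*(1/165)*(1 - 2145) - 122)*(-146) = ((1/13)*(1/165)*(-2144) - 122)*(-146) = (-2144/2145 - 122)*(-146) = -263834/2145*(-146) = 38519764/2145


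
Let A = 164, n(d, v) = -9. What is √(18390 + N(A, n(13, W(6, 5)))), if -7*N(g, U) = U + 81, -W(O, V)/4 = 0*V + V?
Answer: √900606/7 ≈ 135.57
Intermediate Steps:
W(O, V) = -4*V (W(O, V) = -4*(0*V + V) = -4*(0 + V) = -4*V)
N(g, U) = -81/7 - U/7 (N(g, U) = -(U + 81)/7 = -(81 + U)/7 = -81/7 - U/7)
√(18390 + N(A, n(13, W(6, 5)))) = √(18390 + (-81/7 - ⅐*(-9))) = √(18390 + (-81/7 + 9/7)) = √(18390 - 72/7) = √(128658/7) = √900606/7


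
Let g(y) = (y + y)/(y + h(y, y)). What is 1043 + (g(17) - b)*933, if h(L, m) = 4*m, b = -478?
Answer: 2236951/5 ≈ 4.4739e+5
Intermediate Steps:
g(y) = ⅖ (g(y) = (y + y)/(y + 4*y) = (2*y)/((5*y)) = (2*y)*(1/(5*y)) = ⅖)
1043 + (g(17) - b)*933 = 1043 + (⅖ - 1*(-478))*933 = 1043 + (⅖ + 478)*933 = 1043 + (2392/5)*933 = 1043 + 2231736/5 = 2236951/5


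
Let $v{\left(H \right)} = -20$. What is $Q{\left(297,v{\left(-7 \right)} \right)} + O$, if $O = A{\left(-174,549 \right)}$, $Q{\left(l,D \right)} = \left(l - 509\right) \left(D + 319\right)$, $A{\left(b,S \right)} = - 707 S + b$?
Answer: $-451705$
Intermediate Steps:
$A{\left(b,S \right)} = b - 707 S$
$Q{\left(l,D \right)} = \left(-509 + l\right) \left(319 + D\right)$
$O = -388317$ ($O = -174 - 388143 = -388317$)
$Q{\left(297,v{\left(-7 \right)} \right)} + O = \left(-162371 - -10180 + 319 \cdot 297 - 5940\right) - 388317 = \left(-162371 + 10180 + 94743 - 5940\right) - 388317 = -63388 - 388317 = -451705$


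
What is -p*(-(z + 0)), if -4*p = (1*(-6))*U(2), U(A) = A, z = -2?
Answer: -6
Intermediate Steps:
p = 3 (p = -1*(-6)*2/4 = -(-3)*2/2 = -¼*(-12) = 3)
-p*(-(z + 0)) = -3*(-(-2 + 0)) = -3*(-1*(-2)) = -3*2 = -1*6 = -6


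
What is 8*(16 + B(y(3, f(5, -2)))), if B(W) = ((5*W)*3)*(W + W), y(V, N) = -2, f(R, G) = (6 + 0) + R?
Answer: 1088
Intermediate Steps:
f(R, G) = 6 + R
B(W) = 30*W² (B(W) = (15*W)*(2*W) = 30*W²)
8*(16 + B(y(3, f(5, -2)))) = 8*(16 + 30*(-2)²) = 8*(16 + 30*4) = 8*(16 + 120) = 8*136 = 1088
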